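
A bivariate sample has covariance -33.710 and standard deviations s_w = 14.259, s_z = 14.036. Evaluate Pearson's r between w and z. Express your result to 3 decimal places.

r = Cov(w,z) / (s_w · s_z) = -33.710 / (14.259 × 14.036)
  = -33.710 / 200.1393 ≈ -0.168

-0.168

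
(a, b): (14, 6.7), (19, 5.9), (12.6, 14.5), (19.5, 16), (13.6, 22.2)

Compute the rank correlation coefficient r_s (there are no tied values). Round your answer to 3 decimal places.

Rank a: 3, 4, 1, 5, 2
Rank b: 2, 1, 3, 4, 5
d = rank(a) − rank(b): 1, 3, -2, 1, -3; Σd² = 24
ρ = 1 − 6Σd² / [n(n²−1)] = 1 − 6×24 / (5×24) = 1 − 144/120 ≈ -0.200

-0.200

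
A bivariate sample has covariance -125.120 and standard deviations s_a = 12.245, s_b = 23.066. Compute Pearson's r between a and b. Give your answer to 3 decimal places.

-0.443

r = Cov(a,b) / (s_a · s_b) = -125.120 / (12.245 × 23.066)
  = -125.120 / 282.4432 ≈ -0.443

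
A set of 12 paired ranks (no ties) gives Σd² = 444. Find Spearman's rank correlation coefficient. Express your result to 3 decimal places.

ρ = 1 − 6Σd² / [n(n²−1)] = 1 − 6×444 / (12×143)
  = 1 − 2664/1716 = 1 − 1.5524 ≈ -0.552

-0.552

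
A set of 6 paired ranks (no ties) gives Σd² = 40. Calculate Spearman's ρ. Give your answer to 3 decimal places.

ρ = 1 − 6Σd² / [n(n²−1)] = 1 − 6×40 / (6×35)
  = 1 − 240/210 = 1 − 1.1429 ≈ -0.143

-0.143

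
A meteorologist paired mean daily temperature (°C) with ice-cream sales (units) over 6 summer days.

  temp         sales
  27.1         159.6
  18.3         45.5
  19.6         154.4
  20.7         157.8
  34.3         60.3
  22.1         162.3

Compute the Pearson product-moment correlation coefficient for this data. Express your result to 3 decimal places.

n = 6, Σx = 142.1, Σy = 739.9, Σx² = 3546.85, Σy² = 106259.99, Σxy = 17105.63
nΣxy − ΣxΣy = 102633.78 − 105139.79 = -2506.01
nΣx² − (Σx)² = 21281.1 − 20192.41 = 1088.69; nΣy² − (Σy)² = 637559.94 − 547452.01 = 90107.93
r = -2506.01 / √(1088.69 × 90107.93) = -2506.01 / 9904.5243 ≈ -0.253

-0.253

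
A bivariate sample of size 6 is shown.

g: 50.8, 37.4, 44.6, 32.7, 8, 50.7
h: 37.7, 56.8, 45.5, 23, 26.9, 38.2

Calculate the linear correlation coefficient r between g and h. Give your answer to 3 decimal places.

0.454

n = 6, Σg = 224.2, Σh = 228.1, Σg² = 9672.34, Σh² = 9429.63, Σgh = 8972.82
nΣgh − ΣgΣh = 53836.92 − 51140.02 = 2696.9
nΣg² − (Σg)² = 58034.04 − 50265.64 = 7768.4; nΣh² − (Σh)² = 56577.78 − 52029.61 = 4548.17
r = 2696.9 / √(7768.4 × 4548.17) = 2696.9 / 5944.0730 ≈ 0.454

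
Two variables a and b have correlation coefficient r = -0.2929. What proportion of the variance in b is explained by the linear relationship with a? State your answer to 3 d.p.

r² = (-0.2929)² = 0.086

0.086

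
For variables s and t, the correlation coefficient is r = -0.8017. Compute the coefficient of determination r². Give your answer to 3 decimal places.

r² = (-0.8017)² = 0.643

0.643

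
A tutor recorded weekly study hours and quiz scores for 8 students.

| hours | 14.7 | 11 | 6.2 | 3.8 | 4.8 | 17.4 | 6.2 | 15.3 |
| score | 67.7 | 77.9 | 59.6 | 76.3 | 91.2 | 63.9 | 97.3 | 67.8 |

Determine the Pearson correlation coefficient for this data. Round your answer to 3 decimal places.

n = 8, Σx = 79.4, Σy = 601.7, Σx² = 988.3, Σy² = 46490.33, Σxy = 5701.77
nΣxy − ΣxΣy = 45614.16 − 47774.98 = -2160.82
nΣx² − (Σx)² = 7906.4 − 6304.36 = 1602.04; nΣy² − (Σy)² = 371922.64 − 362042.89 = 9879.75
r = -2160.82 / √(1602.04 × 9879.75) = -2160.82 / 3978.4111 ≈ -0.543

-0.543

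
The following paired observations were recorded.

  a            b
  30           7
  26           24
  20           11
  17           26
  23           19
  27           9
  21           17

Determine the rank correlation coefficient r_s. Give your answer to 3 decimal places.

-0.643

Rank a: 7, 5, 2, 1, 4, 6, 3
Rank b: 1, 6, 3, 7, 5, 2, 4
d = rank(a) − rank(b): 6, -1, -1, -6, -1, 4, -1; Σd² = 92
ρ = 1 − 6Σd² / [n(n²−1)] = 1 − 6×92 / (7×48) = 1 − 552/336 ≈ -0.643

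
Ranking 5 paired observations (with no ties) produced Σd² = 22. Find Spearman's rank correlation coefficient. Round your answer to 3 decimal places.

ρ = 1 − 6Σd² / [n(n²−1)] = 1 − 6×22 / (5×24)
  = 1 − 132/120 = 1 − 1.1000 ≈ -0.100

-0.100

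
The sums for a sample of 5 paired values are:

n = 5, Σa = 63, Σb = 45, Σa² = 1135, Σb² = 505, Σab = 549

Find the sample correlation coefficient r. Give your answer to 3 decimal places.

-0.097

r = (nΣab − ΣaΣb) / √[(nΣa² − (Σa)²)(nΣb² − (Σb)²)]
Numerator: 5×549 − 63×45 = -90
Denominator: √[(5675 − 3969)(2525 − 2025)] = √[1706 × 500] = 923.5800
r = -90 / 923.5800 ≈ -0.097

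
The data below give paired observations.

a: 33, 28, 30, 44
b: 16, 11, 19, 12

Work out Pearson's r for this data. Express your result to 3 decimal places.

n = 4, Σa = 135, Σb = 58, Σa² = 4709, Σb² = 882, Σab = 1934
nΣab − ΣaΣb = 7736 − 7830 = -94
nΣa² − (Σa)² = 18836 − 18225 = 611; nΣb² − (Σb)² = 3528 − 3364 = 164
r = -94 / √(611 × 164) = -94 / 316.5502 ≈ -0.297

-0.297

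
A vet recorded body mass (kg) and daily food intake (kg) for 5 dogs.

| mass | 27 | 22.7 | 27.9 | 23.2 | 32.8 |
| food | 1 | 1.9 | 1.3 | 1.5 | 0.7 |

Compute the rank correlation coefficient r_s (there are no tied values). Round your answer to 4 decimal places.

Rank mass: 3, 1, 4, 2, 5
Rank food: 2, 5, 3, 4, 1
d = rank(mass) − rank(food): 1, -4, 1, -2, 4; Σd² = 38
ρ = 1 − 6Σd² / [n(n²−1)] = 1 − 6×38 / (5×24) = 1 − 228/120 ≈ -0.9000

-0.9000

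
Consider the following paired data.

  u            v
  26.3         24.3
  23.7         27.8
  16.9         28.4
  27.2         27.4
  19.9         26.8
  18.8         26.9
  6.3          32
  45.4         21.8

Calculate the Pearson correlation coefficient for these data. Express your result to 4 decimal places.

n = 8, Σu = 184.5, Σv = 215.4, Σu² = 5129.13, Σv² = 5861.74, Σuv = 4753.55
nΣuv − ΣuΣv = 38028.4 − 39741.3 = -1712.9
nΣu² − (Σu)² = 41033.04 − 34040.25 = 6992.79; nΣv² − (Σv)² = 46893.92 − 46397.16 = 496.76
r = -1712.9 / √(6992.79 × 496.76) = -1712.9 / 1863.7968 ≈ -0.9190

-0.9190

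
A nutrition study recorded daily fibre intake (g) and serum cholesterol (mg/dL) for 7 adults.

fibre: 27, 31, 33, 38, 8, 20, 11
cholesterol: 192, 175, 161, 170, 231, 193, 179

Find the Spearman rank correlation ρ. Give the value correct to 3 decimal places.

-0.857

Rank fibre: 4, 5, 6, 7, 1, 3, 2
Rank cholesterol: 5, 3, 1, 2, 7, 6, 4
d = rank(fibre) − rank(cholesterol): -1, 2, 5, 5, -6, -3, -2; Σd² = 104
ρ = 1 − 6Σd² / [n(n²−1)] = 1 − 6×104 / (7×48) = 1 − 624/336 ≈ -0.857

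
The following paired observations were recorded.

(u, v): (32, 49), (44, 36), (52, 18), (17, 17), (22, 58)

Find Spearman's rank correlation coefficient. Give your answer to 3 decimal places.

0.000

Rank u: 3, 4, 5, 1, 2
Rank v: 4, 3, 2, 1, 5
d = rank(u) − rank(v): -1, 1, 3, 0, -3; Σd² = 20
ρ = 1 − 6Σd² / [n(n²−1)] = 1 − 6×20 / (5×24) = 1 − 120/120 ≈ 0.000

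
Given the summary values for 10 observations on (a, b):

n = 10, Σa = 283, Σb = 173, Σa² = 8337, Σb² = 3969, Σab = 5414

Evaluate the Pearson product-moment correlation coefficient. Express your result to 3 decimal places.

0.916

r = (nΣab − ΣaΣb) / √[(nΣa² − (Σa)²)(nΣb² − (Σb)²)]
Numerator: 10×5414 − 283×173 = 5181
Denominator: √[(83370 − 80089)(39690 − 29929)] = √[3281 × 9761] = 5659.1378
r = 5181 / 5659.1378 ≈ 0.916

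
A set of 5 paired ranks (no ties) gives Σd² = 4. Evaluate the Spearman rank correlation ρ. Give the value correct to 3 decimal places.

ρ = 1 − 6Σd² / [n(n²−1)] = 1 − 6×4 / (5×24)
  = 1 − 24/120 = 1 − 0.2000 ≈ 0.800

0.800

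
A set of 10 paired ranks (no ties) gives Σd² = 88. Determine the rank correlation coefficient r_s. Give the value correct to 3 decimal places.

ρ = 1 − 6Σd² / [n(n²−1)] = 1 − 6×88 / (10×99)
  = 1 − 528/990 = 1 − 0.5333 ≈ 0.467

0.467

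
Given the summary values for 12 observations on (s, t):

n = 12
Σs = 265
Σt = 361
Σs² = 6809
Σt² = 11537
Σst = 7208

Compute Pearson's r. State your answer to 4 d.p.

r = (nΣst − ΣsΣt) / √[(nΣs² − (Σs)²)(nΣt² − (Σt)²)]
Numerator: 12×7208 − 265×361 = -9169
Denominator: √[(81708 − 70225)(138444 − 130321)] = √[11483 × 8123] = 9657.9713
r = -9169 / 9657.9713 ≈ -0.9494

-0.9494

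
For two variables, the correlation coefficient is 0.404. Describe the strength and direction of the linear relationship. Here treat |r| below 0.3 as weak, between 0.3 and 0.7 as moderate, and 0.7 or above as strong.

moderate positive

r = 0.404 > 0 so the relationship is positive.
|r| = 0.404, which falls in the moderate range.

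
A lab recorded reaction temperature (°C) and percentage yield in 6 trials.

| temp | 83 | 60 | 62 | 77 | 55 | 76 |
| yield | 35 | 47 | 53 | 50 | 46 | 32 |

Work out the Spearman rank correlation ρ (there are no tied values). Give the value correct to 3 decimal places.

Rank temp: 6, 2, 3, 5, 1, 4
Rank yield: 2, 4, 6, 5, 3, 1
d = rank(temp) − rank(yield): 4, -2, -3, 0, -2, 3; Σd² = 42
ρ = 1 − 6Σd² / [n(n²−1)] = 1 − 6×42 / (6×35) = 1 − 252/210 ≈ -0.200

-0.200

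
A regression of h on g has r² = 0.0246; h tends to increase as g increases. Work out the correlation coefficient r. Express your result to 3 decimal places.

|r| = √0.0246 = 0.157
The association is positive, so r = 0.157.

0.157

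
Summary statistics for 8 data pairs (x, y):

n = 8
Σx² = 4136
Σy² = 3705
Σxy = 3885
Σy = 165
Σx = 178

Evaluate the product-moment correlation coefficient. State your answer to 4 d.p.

0.9287

r = (nΣxy − ΣxΣy) / √[(nΣx² − (Σx)²)(nΣy² − (Σy)²)]
Numerator: 8×3885 − 178×165 = 1710
Denominator: √[(33088 − 31684)(29640 − 27225)] = √[1404 × 2415] = 1841.3745
r = 1710 / 1841.3745 ≈ 0.9287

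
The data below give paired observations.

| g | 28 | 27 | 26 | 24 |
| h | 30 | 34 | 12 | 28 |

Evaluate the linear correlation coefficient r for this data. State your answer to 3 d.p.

n = 4, Σg = 105, Σh = 104, Σg² = 2765, Σh² = 2984, Σgh = 2742
nΣgh − ΣgΣh = 10968 − 10920 = 48
nΣg² − (Σg)² = 11060 − 11025 = 35; nΣh² − (Σh)² = 11936 − 10816 = 1120
r = 48 / √(35 × 1120) = 48 / 197.9899 ≈ 0.242

0.242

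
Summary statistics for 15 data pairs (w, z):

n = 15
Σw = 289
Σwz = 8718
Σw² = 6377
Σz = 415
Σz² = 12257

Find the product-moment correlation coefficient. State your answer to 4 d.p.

0.9121

r = (nΣwz − ΣwΣz) / √[(nΣw² − (Σw)²)(nΣz² − (Σz)²)]
Numerator: 15×8718 − 289×415 = 10835
Denominator: √[(95655 − 83521)(183855 − 172225)] = √[12134 × 11630] = 11879.3274
r = 10835 / 11879.3274 ≈ 0.9121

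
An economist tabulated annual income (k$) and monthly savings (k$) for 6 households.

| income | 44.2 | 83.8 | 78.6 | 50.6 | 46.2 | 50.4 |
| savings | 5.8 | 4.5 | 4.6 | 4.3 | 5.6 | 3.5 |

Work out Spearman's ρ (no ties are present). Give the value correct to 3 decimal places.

-0.486

Rank income: 1, 6, 5, 4, 2, 3
Rank savings: 6, 3, 4, 2, 5, 1
d = rank(income) − rank(savings): -5, 3, 1, 2, -3, 2; Σd² = 52
ρ = 1 − 6Σd² / [n(n²−1)] = 1 − 6×52 / (6×35) = 1 − 312/210 ≈ -0.486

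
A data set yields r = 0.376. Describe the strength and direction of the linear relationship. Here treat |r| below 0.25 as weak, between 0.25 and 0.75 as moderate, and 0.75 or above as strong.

moderate positive

r = 0.376 > 0 so the relationship is positive.
|r| = 0.376, which falls in the moderate range.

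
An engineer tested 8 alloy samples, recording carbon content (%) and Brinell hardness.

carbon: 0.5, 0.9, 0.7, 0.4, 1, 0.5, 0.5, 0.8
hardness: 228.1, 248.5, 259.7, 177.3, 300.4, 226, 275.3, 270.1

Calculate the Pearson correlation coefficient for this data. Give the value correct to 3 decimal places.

0.725

n = 8, Σx = 5.3, Σy = 1985.4, Σx² = 3.85, Σy² = 502721.5, Σxy = 1357.54
nΣxy − ΣxΣy = 10860.32 − 10522.62 = 337.7
nΣx² − (Σx)² = 30.8 − 28.09 = 2.71; nΣy² − (Σy)² = 4021772 − 3941813.16 = 79958.84
r = 337.7 / √(2.71 × 79958.84) = 337.7 / 465.4981 ≈ 0.725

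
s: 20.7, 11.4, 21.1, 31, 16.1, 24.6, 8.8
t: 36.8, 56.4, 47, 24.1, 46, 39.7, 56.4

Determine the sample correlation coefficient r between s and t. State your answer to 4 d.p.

n = 7, Σs = 133.7, Σt = 306.4, Σs² = 2906.47, Σt² = 14198.06, Σst = 5357.06
nΣst − ΣsΣt = 37499.42 − 40965.68 = -3466.26
nΣs² − (Σs)² = 20345.29 − 17875.69 = 2469.6; nΣt² − (Σt)² = 99386.42 − 93880.96 = 5505.46
r = -3466.26 / √(2469.6 × 5505.46) = -3466.26 / 3687.3139 ≈ -0.9401

-0.9401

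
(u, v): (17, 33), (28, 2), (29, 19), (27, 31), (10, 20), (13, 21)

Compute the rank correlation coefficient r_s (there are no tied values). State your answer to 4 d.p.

-0.4286

Rank u: 3, 5, 6, 4, 1, 2
Rank v: 6, 1, 2, 5, 3, 4
d = rank(u) − rank(v): -3, 4, 4, -1, -2, -2; Σd² = 50
ρ = 1 − 6Σd² / [n(n²−1)] = 1 − 6×50 / (6×35) = 1 − 300/210 ≈ -0.4286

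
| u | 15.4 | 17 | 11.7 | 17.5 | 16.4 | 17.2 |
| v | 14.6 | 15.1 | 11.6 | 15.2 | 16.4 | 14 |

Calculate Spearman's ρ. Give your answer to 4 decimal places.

Rank u: 2, 4, 1, 6, 3, 5
Rank v: 3, 4, 1, 5, 6, 2
d = rank(u) − rank(v): -1, 0, 0, 1, -3, 3; Σd² = 20
ρ = 1 − 6Σd² / [n(n²−1)] = 1 − 6×20 / (6×35) = 1 − 120/210 ≈ 0.4286

0.4286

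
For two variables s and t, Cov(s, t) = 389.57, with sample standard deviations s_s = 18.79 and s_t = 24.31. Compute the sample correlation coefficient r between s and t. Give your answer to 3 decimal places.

0.853

r = Cov(s,t) / (s_s · s_t) = 389.57 / (18.79 × 24.31)
  = 389.57 / 456.7849 ≈ 0.853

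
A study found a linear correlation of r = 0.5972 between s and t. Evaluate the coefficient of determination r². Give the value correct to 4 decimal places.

r² = (0.5972)² = 0.3566

0.3566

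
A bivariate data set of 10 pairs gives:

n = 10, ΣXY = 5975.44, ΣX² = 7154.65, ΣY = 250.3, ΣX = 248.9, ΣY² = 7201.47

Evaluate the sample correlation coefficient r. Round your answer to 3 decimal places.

r = (nΣXY − ΣXΣY) / √[(nΣX² − (ΣX)²)(nΣY² − (ΣY)²)]
Numerator: 10×5975.44 − 248.9×250.3 = -2545.27
Denominator: √[(71546.5 − 61951.21)(72014.7 − 62650.09)] = √[9595.29 × 9364.61] = 9479.2483
r = -2545.27 / 9479.2483 ≈ -0.269

-0.269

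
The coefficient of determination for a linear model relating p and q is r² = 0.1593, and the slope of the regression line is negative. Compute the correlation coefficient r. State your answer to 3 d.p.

|r| = √0.1593 = 0.399
The association is negative, so r = −0.399.

-0.399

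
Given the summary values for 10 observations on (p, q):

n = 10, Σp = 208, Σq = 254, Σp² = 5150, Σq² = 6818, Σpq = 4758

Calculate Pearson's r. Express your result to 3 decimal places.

-0.956

r = (nΣpq − ΣpΣq) / √[(nΣp² − (Σp)²)(nΣq² − (Σq)²)]
Numerator: 10×4758 − 208×254 = -5252
Denominator: √[(51500 − 43264)(68180 − 64516)] = √[8236 × 3664] = 5493.3327
r = -5252 / 5493.3327 ≈ -0.956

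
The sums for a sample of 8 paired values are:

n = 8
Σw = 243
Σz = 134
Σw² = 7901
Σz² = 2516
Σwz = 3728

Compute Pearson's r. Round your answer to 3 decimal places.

-0.911

r = (nΣwz − ΣwΣz) / √[(nΣw² − (Σw)²)(nΣz² − (Σz)²)]
Numerator: 8×3728 − 243×134 = -2738
Denominator: √[(63208 − 59049)(20128 − 17956)] = √[4159 × 2172] = 3005.5529
r = -2738 / 3005.5529 ≈ -0.911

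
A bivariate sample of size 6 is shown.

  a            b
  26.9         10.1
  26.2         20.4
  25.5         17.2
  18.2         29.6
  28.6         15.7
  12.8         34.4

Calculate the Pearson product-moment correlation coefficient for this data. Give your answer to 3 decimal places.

n = 6, Σa = 138.2, Σb = 127.4, Σa² = 3373.34, Σb² = 3120.02, Σab = 2672.83
nΣab − ΣaΣb = 16036.98 − 17606.68 = -1569.7
nΣa² − (Σa)² = 20240.04 − 19099.24 = 1140.8; nΣb² − (Σb)² = 18720.12 − 16230.76 = 2489.36
r = -1569.7 / √(1140.8 × 2489.36) = -1569.7 / 1685.1890 ≈ -0.931

-0.931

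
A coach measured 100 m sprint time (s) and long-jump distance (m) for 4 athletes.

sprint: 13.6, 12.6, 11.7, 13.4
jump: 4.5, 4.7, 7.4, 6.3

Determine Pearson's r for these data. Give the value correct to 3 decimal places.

-0.636

n = 4, Σx = 51.3, Σy = 22.9, Σx² = 660.17, Σy² = 136.79, Σxy = 291.42
nΣxy − ΣxΣy = 1165.68 − 1174.77 = -9.09
nΣx² − (Σx)² = 2640.68 − 2631.69 = 8.99; nΣy² − (Σy)² = 547.16 − 524.41 = 22.75
r = -9.09 / √(8.99 × 22.75) = -9.09 / 14.3011 ≈ -0.636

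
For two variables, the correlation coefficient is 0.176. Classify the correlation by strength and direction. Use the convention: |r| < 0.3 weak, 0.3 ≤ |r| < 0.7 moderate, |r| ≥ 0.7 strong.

r = 0.176 > 0 so the relationship is positive.
|r| = 0.176, which falls in the weak range.

weak positive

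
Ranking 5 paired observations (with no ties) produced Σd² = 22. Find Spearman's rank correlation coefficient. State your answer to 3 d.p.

ρ = 1 − 6Σd² / [n(n²−1)] = 1 − 6×22 / (5×24)
  = 1 − 132/120 = 1 − 1.1000 ≈ -0.100

-0.100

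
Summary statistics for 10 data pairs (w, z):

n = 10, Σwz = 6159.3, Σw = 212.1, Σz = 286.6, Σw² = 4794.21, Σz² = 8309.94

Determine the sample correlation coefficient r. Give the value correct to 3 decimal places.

0.478

r = (nΣwz − ΣwΣz) / √[(nΣw² − (Σw)²)(nΣz² − (Σz)²)]
Numerator: 10×6159.3 − 212.1×286.6 = 805.14
Denominator: √[(47942.1 − 44986.41)(83099.4 − 82139.56)] = √[2955.69 × 959.84] = 1684.3365
r = 805.14 / 1684.3365 ≈ 0.478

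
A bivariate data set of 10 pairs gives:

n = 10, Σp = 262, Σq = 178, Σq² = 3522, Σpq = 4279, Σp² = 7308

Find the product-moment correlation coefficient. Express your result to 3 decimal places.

r = (nΣpq − ΣpΣq) / √[(nΣp² − (Σp)²)(nΣq² − (Σq)²)]
Numerator: 10×4279 − 262×178 = -3846
Denominator: √[(73080 − 68644)(35220 − 31684)] = √[4436 × 3536] = 3960.5171
r = -3846 / 3960.5171 ≈ -0.971

-0.971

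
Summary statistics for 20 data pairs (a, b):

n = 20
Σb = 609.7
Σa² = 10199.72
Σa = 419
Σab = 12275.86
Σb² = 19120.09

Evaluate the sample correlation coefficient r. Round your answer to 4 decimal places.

r = (nΣab − ΣaΣb) / √[(nΣa² − (Σa)²)(nΣb² − (Σb)²)]
Numerator: 20×12275.86 − 419×609.7 = -9947.1
Denominator: √[(203994.4 − 175561)(382401.8 − 371734.09)] = √[28433.4 × 10667.71] = 17416.0634
r = -9947.1 / 17416.0634 ≈ -0.5711

-0.5711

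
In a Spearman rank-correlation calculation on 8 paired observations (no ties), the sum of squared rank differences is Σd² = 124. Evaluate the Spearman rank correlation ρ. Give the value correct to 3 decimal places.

-0.476

ρ = 1 − 6Σd² / [n(n²−1)] = 1 − 6×124 / (8×63)
  = 1 − 744/504 = 1 − 1.4762 ≈ -0.476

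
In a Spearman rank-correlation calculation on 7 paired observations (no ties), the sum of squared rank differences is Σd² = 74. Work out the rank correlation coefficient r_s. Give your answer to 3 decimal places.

ρ = 1 − 6Σd² / [n(n²−1)] = 1 − 6×74 / (7×48)
  = 1 − 444/336 = 1 − 1.3214 ≈ -0.321

-0.321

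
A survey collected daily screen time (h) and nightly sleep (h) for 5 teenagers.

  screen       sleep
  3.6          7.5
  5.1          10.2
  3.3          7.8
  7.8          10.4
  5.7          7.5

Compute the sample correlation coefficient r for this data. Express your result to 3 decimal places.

n = 5, Σx = 25.5, Σy = 43.4, Σx² = 143.19, Σy² = 385.54, Σxy = 228.63
nΣxy − ΣxΣy = 1143.15 − 1106.7 = 36.45
nΣx² − (Σx)² = 715.95 − 650.25 = 65.7; nΣy² − (Σy)² = 1927.7 − 1883.56 = 44.14
r = 36.45 / √(65.7 × 44.14) = 36.45 / 53.8516 ≈ 0.677

0.677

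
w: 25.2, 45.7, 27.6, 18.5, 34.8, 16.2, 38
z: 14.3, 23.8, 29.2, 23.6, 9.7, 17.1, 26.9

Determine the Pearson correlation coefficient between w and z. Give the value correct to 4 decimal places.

n = 7, Σw = 206, Σz = 144.6, Σw² = 6745.02, Σz² = 3290.64, Σwz = 4327.32
nΣwz − ΣwΣz = 30291.24 − 29787.6 = 503.64
nΣw² − (Σw)² = 47215.14 − 42436 = 4779.14; nΣz² − (Σz)² = 23034.48 − 20909.16 = 2125.32
r = 503.64 / √(4779.14 × 2125.32) = 503.64 / 3187.0365 ≈ 0.1580

0.1580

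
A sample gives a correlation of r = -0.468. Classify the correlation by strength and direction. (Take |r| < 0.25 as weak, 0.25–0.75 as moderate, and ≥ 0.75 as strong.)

moderate negative

r = -0.468 < 0 so the relationship is negative.
|r| = 0.468, which falls in the moderate range.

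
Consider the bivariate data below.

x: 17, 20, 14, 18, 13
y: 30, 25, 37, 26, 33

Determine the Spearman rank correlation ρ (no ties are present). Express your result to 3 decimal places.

Rank x: 3, 5, 2, 4, 1
Rank y: 3, 1, 5, 2, 4
d = rank(x) − rank(y): 0, 4, -3, 2, -3; Σd² = 38
ρ = 1 − 6Σd² / [n(n²−1)] = 1 − 6×38 / (5×24) = 1 − 228/120 ≈ -0.900

-0.900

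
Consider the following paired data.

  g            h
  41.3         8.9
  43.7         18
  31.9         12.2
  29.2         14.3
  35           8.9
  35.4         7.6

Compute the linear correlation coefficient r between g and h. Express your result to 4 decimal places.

n = 6, Σg = 216.5, Σh = 69.9, Σg² = 7963.79, Σh² = 893.51, Σgh = 2541.45
nΣgh − ΣgΣh = 15248.7 − 15133.35 = 115.35
nΣg² − (Σg)² = 47782.74 − 46872.25 = 910.49; nΣh² − (Σh)² = 5361.06 − 4886.01 = 475.05
r = 115.35 / √(910.49 × 475.05) = 115.35 / 657.6688 ≈ 0.1754

0.1754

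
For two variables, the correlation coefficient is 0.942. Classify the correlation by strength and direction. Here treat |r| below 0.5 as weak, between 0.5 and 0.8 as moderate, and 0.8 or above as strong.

strong positive

r = 0.942 > 0 so the relationship is positive.
|r| = 0.942, which falls in the strong range.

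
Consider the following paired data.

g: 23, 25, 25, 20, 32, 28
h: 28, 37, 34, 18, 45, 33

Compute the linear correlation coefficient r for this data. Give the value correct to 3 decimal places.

n = 6, Σg = 153, Σh = 195, Σg² = 3987, Σh² = 6747, Σgh = 5143
nΣgh − ΣgΣh = 30858 − 29835 = 1023
nΣg² − (Σg)² = 23922 − 23409 = 513; nΣh² − (Σh)² = 40482 − 38025 = 2457
r = 1023 / √(513 × 2457) = 1023 / 1122.6936 ≈ 0.911

0.911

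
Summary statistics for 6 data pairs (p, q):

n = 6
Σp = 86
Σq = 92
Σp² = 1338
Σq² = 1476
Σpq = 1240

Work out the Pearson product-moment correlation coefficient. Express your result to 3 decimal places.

-0.948

r = (nΣpq − ΣpΣq) / √[(nΣp² − (Σp)²)(nΣq² − (Σq)²)]
Numerator: 6×1240 − 86×92 = -472
Denominator: √[(8028 − 7396)(8856 − 8464)] = √[632 × 392] = 497.7389
r = -472 / 497.7389 ≈ -0.948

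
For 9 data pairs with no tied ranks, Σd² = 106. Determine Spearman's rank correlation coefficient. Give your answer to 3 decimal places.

ρ = 1 − 6Σd² / [n(n²−1)] = 1 − 6×106 / (9×80)
  = 1 − 636/720 = 1 − 0.8833 ≈ 0.117

0.117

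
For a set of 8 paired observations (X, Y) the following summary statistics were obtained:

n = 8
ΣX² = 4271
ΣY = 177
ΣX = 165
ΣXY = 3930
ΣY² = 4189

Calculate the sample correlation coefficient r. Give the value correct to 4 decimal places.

0.5741

r = (nΣXY − ΣXΣY) / √[(nΣX² − (ΣX)²)(nΣY² − (ΣY)²)]
Numerator: 8×3930 − 165×177 = 2235
Denominator: √[(34168 − 27225)(33512 − 31329)] = √[6943 × 2183] = 3893.1438
r = 2235 / 3893.1438 ≈ 0.5741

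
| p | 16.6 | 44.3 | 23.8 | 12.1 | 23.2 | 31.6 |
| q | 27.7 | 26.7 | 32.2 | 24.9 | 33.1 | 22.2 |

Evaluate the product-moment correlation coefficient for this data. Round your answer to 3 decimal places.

n = 6, Σp = 151.6, Σq = 166.8, Σp² = 4487.7, Σq² = 4725.48, Σpq = 4179.72
nΣpq − ΣpΣq = 25078.32 − 25286.88 = -208.56
nΣp² − (Σp)² = 26926.2 − 22982.56 = 3943.64; nΣq² − (Σq)² = 28352.88 − 27822.24 = 530.64
r = -208.56 / √(3943.64 × 530.64) = -208.56 / 1446.6005 ≈ -0.144

-0.144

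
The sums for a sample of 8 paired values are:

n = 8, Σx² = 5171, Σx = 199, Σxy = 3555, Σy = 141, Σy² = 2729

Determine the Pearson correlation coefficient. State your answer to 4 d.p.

r = (nΣxy − ΣxΣy) / √[(nΣx² − (Σx)²)(nΣy² − (Σy)²)]
Numerator: 8×3555 − 199×141 = 381
Denominator: √[(41368 − 39601)(21832 − 19881)] = √[1767 × 1951] = 1856.7221
r = 381 / 1856.7221 ≈ 0.2052

0.2052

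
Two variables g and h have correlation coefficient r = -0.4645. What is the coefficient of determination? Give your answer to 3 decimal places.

0.216

r² = (-0.4645)² = 0.216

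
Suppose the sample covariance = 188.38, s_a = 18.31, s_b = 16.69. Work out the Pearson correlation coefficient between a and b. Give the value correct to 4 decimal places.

r = Cov(a,b) / (s_a · s_b) = 188.38 / (18.31 × 16.69)
  = 188.38 / 305.5939 ≈ 0.6164

0.6164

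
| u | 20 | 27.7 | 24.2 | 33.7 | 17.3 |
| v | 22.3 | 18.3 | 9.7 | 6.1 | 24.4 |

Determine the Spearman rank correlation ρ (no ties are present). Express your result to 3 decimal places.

Rank u: 2, 4, 3, 5, 1
Rank v: 4, 3, 2, 1, 5
d = rank(u) − rank(v): -2, 1, 1, 4, -4; Σd² = 38
ρ = 1 − 6Σd² / [n(n²−1)] = 1 − 6×38 / (5×24) = 1 − 228/120 ≈ -0.900

-0.900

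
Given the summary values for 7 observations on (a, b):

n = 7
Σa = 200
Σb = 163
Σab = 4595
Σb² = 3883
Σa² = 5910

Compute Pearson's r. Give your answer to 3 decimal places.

r = (nΣab − ΣaΣb) / √[(nΣa² − (Σa)²)(nΣb² − (Σb)²)]
Numerator: 7×4595 − 200×163 = -435
Denominator: √[(41370 − 40000)(27181 − 26569)] = √[1370 × 612] = 915.6637
r = -435 / 915.6637 ≈ -0.475

-0.475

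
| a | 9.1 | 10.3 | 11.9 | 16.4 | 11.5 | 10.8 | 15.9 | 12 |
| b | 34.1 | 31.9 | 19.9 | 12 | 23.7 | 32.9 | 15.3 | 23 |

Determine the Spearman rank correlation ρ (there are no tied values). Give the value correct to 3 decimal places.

Rank a: 1, 2, 5, 8, 4, 3, 7, 6
Rank b: 8, 6, 3, 1, 5, 7, 2, 4
d = rank(a) − rank(b): -7, -4, 2, 7, -1, -4, 5, 2; Σd² = 164
ρ = 1 − 6Σd² / [n(n²−1)] = 1 − 6×164 / (8×63) = 1 − 984/504 ≈ -0.952

-0.952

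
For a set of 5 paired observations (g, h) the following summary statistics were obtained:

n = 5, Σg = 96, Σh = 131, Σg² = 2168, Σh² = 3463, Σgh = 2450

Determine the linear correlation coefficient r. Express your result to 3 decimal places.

-0.652

r = (nΣgh − ΣgΣh) / √[(nΣg² − (Σg)²)(nΣh² − (Σh)²)]
Numerator: 5×2450 − 96×131 = -326
Denominator: √[(10840 − 9216)(17315 − 17161)] = √[1624 × 154] = 500.0960
r = -326 / 500.0960 ≈ -0.652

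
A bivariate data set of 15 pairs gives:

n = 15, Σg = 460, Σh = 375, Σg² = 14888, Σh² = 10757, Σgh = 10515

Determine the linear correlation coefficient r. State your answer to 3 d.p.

r = (nΣgh − ΣgΣh) / √[(nΣg² − (Σg)²)(nΣh² − (Σh)²)]
Numerator: 15×10515 − 460×375 = -14775
Denominator: √[(223320 − 211600)(161355 − 140625)] = √[11720 × 20730] = 15587.0331
r = -14775 / 15587.0331 ≈ -0.948

-0.948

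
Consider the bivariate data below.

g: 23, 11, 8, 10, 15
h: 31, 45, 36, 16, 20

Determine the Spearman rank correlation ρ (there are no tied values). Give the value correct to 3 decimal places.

-0.100

Rank g: 5, 3, 1, 2, 4
Rank h: 3, 5, 4, 1, 2
d = rank(g) − rank(h): 2, -2, -3, 1, 2; Σd² = 22
ρ = 1 − 6Σd² / [n(n²−1)] = 1 − 6×22 / (5×24) = 1 − 132/120 ≈ -0.100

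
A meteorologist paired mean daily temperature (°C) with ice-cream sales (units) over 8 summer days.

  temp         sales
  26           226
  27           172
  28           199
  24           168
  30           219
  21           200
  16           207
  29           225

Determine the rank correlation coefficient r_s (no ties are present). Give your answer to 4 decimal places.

Rank temp: 4, 5, 6, 3, 8, 2, 1, 7
Rank sales: 8, 2, 3, 1, 6, 4, 5, 7
d = rank(temp) − rank(sales): -4, 3, 3, 2, 2, -2, -4, 0; Σd² = 62
ρ = 1 − 6Σd² / [n(n²−1)] = 1 − 6×62 / (8×63) = 1 − 372/504 ≈ 0.2619

0.2619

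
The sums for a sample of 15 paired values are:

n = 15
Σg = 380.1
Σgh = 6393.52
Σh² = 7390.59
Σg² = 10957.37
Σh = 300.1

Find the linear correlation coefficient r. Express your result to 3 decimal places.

-0.893

r = (nΣgh − ΣgΣh) / √[(nΣg² − (Σg)²)(nΣh² − (Σh)²)]
Numerator: 15×6393.52 − 380.1×300.1 = -18165.21
Denominator: √[(164360.55 − 144476.01)(110858.85 − 90060.01)] = √[19884.54 × 20798.84] = 20336.5525
r = -18165.21 / 20336.5525 ≈ -0.893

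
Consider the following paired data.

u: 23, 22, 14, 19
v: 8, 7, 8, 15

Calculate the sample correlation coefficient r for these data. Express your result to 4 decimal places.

-0.1339

n = 4, Σu = 78, Σv = 38, Σu² = 1570, Σv² = 402, Σuv = 735
nΣuv − ΣuΣv = 2940 − 2964 = -24
nΣu² − (Σu)² = 6280 − 6084 = 196; nΣv² − (Σv)² = 1608 − 1444 = 164
r = -24 / √(196 × 164) = -24 / 179.2875 ≈ -0.1339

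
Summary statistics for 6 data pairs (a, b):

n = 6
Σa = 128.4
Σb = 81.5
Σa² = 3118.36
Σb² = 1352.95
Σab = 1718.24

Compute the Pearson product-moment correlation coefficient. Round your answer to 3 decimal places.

r = (nΣab − ΣaΣb) / √[(nΣa² − (Σa)²)(nΣb² − (Σb)²)]
Numerator: 6×1718.24 − 128.4×81.5 = -155.16
Denominator: √[(18710.16 − 16486.56)(8117.7 − 6642.25)] = √[2223.6 × 1475.45] = 1811.3008
r = -155.16 / 1811.3008 ≈ -0.086

-0.086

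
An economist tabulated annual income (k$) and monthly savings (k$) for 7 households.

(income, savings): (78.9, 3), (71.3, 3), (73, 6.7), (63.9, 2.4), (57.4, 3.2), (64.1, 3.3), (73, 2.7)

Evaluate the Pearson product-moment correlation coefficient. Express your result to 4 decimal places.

0.2123

n = 7, Σx = 481.6, Σy = 24.3, Σx² = 33453.68, Σy² = 97.07, Σxy = 1685.37
nΣxy − ΣxΣy = 11797.59 − 11702.88 = 94.71
nΣx² − (Σx)² = 234175.76 − 231938.56 = 2237.2; nΣy² − (Σy)² = 679.49 − 590.49 = 89
r = 94.71 / √(2237.2 × 89) = 94.71 / 446.2183 ≈ 0.2123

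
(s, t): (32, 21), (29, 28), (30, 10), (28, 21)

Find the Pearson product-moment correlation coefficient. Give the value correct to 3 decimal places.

n = 4, Σs = 119, Σt = 80, Σs² = 3549, Σt² = 1766, Σst = 2372
nΣst − ΣsΣt = 9488 − 9520 = -32
nΣs² − (Σs)² = 14196 − 14161 = 35; nΣt² − (Σt)² = 7064 − 6400 = 664
r = -32 / √(35 × 664) = -32 / 152.4467 ≈ -0.210

-0.210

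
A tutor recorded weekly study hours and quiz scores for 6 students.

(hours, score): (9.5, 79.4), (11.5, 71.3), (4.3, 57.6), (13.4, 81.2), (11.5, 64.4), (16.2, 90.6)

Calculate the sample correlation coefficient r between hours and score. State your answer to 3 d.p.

n = 6, Σx = 66.4, Σy = 444.5, Σx² = 815.24, Σy² = 33654.97, Σxy = 5118.33
nΣxy − ΣxΣy = 30709.98 − 29514.8 = 1195.18
nΣx² − (Σx)² = 4891.44 − 4408.96 = 482.48; nΣy² − (Σy)² = 201929.82 − 197580.25 = 4349.57
r = 1195.18 / √(482.48 × 4349.57) = 1195.18 / 1448.6478 ≈ 0.825

0.825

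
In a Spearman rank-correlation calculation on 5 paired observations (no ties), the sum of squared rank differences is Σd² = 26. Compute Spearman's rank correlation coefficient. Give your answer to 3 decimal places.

ρ = 1 − 6Σd² / [n(n²−1)] = 1 − 6×26 / (5×24)
  = 1 − 156/120 = 1 − 1.3000 ≈ -0.300

-0.300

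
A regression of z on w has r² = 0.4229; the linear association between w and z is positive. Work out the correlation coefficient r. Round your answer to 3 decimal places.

0.650

|r| = √0.4229 = 0.650
The association is positive, so r = 0.650.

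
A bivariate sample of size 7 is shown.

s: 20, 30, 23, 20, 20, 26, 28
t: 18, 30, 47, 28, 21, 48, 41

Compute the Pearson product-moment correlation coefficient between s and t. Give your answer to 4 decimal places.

n = 7, Σs = 167, Σt = 233, Σs² = 4089, Σt² = 8643, Σst = 5717
nΣst − ΣsΣt = 40019 − 38911 = 1108
nΣs² − (Σs)² = 28623 − 27889 = 734; nΣt² − (Σt)² = 60501 − 54289 = 6212
r = 1108 / √(734 × 6212) = 1108 / 2135.3239 ≈ 0.5189

0.5189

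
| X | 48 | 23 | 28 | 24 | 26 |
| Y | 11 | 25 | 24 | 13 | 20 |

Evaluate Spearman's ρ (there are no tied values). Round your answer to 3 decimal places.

Rank X: 5, 1, 4, 2, 3
Rank Y: 1, 5, 4, 2, 3
d = rank(X) − rank(Y): 4, -4, 0, 0, 0; Σd² = 32
ρ = 1 − 6Σd² / [n(n²−1)] = 1 − 6×32 / (5×24) = 1 − 192/120 ≈ -0.600

-0.600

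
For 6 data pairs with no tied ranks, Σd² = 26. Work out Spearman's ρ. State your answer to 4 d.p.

ρ = 1 − 6Σd² / [n(n²−1)] = 1 − 6×26 / (6×35)
  = 1 − 156/210 = 1 − 0.74286 ≈ 0.2571

0.2571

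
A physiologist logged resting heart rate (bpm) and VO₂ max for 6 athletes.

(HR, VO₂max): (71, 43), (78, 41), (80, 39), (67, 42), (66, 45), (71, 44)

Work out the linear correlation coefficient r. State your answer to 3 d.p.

n = 6, Σx = 433, Σy = 254, Σx² = 31411, Σy² = 10776, Σxy = 18279
nΣxy − ΣxΣy = 109674 − 109982 = -308
nΣx² − (Σx)² = 188466 − 187489 = 977; nΣy² − (Σy)² = 64656 − 64516 = 140
r = -308 / √(977 × 140) = -308 / 369.8378 ≈ -0.833

-0.833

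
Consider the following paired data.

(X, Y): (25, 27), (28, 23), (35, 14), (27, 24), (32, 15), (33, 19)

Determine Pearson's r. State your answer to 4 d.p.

-0.9466

n = 6, ΣX = 180, ΣY = 122, ΣX² = 5476, ΣY² = 2616, ΣXY = 3564
nΣXY − ΣXΣY = 21384 − 21960 = -576
nΣX² − (ΣX)² = 32856 − 32400 = 456; nΣY² − (ΣY)² = 15696 − 14884 = 812
r = -576 / √(456 × 812) = -576 / 608.4998 ≈ -0.9466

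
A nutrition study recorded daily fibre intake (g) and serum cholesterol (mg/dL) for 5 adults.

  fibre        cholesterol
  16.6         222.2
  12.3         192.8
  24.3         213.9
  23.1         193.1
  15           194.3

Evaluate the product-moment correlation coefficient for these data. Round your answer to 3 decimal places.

n = 5, Σx = 91.3, Σy = 1016.3, Σx² = 1775.95, Σy² = 207337.99, Σxy = 18632.84
nΣxy − ΣxΣy = 93164.2 − 92788.19 = 376.01
nΣx² − (Σx)² = 8879.75 − 8335.69 = 544.06; nΣy² − (Σy)² = 1036689.95 − 1032865.69 = 3824.26
r = 376.01 / √(544.06 × 3824.26) = 376.01 / 1442.4378 ≈ 0.261

0.261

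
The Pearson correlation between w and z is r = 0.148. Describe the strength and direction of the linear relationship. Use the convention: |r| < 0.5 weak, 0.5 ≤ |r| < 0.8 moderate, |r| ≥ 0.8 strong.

r = 0.148 > 0 so the relationship is positive.
|r| = 0.148, which falls in the weak range.

weak positive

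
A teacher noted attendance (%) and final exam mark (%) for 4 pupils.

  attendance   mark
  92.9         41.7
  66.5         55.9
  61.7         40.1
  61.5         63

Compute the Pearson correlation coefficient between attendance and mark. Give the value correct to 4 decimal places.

n = 4, Σx = 282.6, Σy = 200.7, Σx² = 20641.8, Σy² = 10440.71, Σxy = 13939.95
nΣxy − ΣxΣy = 55759.8 − 56717.82 = -958.02
nΣx² − (Σx)² = 82567.2 − 79862.76 = 2704.44; nΣy² − (Σy)² = 41762.84 − 40280.49 = 1482.35
r = -958.02 / √(2704.44 × 1482.35) = -958.02 / 2002.2304 ≈ -0.4785

-0.4785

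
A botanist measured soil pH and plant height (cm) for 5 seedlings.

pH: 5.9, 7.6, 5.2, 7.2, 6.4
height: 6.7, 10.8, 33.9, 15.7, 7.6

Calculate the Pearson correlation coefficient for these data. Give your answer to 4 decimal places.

-0.5314

n = 5, Σx = 32.3, Σy = 74.7, Σx² = 212.41, Σy² = 1614.99, Σxy = 459.57
nΣxy − ΣxΣy = 2297.85 − 2412.81 = -114.96
nΣx² − (Σx)² = 1062.05 − 1043.29 = 18.76; nΣy² − (Σy)² = 8074.95 − 5580.09 = 2494.86
r = -114.96 / √(18.76 × 2494.86) = -114.96 / 216.3413 ≈ -0.5314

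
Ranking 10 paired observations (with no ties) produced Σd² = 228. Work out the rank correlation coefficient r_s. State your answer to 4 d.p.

-0.3818

ρ = 1 − 6Σd² / [n(n²−1)] = 1 − 6×228 / (10×99)
  = 1 − 1368/990 = 1 − 1.38182 ≈ -0.3818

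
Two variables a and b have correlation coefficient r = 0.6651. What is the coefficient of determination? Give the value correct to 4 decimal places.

r² = (0.6651)² = 0.4424

0.4424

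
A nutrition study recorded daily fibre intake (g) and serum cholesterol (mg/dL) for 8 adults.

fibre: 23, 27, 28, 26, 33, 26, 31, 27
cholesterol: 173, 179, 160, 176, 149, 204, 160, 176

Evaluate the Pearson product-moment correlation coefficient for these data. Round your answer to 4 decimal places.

n = 8, Σx = 221, Σy = 1377, Σx² = 6173, Σy² = 238939, Σxy = 37801
nΣxy − ΣxΣy = 302408 − 304317 = -1909
nΣx² − (Σx)² = 49384 − 48841 = 543; nΣy² − (Σy)² = 1911512 − 1896129 = 15383
r = -1909 / √(543 × 15383) = -1909 / 2890.1503 ≈ -0.6605

-0.6605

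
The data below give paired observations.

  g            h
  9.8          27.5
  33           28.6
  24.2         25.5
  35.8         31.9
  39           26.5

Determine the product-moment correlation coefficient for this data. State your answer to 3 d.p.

n = 5, Σg = 141.8, Σh = 140, Σg² = 4573.32, Σh² = 3944.32, Σgh = 4005.92
nΣgh − ΣgΣh = 20029.6 − 19852 = 177.6
nΣg² − (Σg)² = 22866.6 − 20107.24 = 2759.36; nΣh² − (Σh)² = 19721.6 − 19600 = 121.6
r = 177.6 / √(2759.36 × 121.6) = 177.6 / 579.2566 ≈ 0.307

0.307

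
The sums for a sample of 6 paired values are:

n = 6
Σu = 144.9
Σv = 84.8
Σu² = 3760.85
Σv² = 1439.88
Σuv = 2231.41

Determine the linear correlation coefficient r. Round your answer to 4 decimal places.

r = (nΣuv − ΣuΣv) / √[(nΣu² − (Σu)²)(nΣv² − (Σv)²)]
Numerator: 6×2231.41 − 144.9×84.8 = 1100.94
Denominator: √[(22565.1 − 20996.01)(8639.28 − 7191.04)] = √[1569.09 × 1448.24] = 1507.4544
r = 1100.94 / 1507.4544 ≈ 0.7303

0.7303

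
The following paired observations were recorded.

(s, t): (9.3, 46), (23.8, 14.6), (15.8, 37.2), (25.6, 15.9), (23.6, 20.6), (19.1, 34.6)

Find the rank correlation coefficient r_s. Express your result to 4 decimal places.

-0.9429

Rank s: 1, 5, 2, 6, 4, 3
Rank t: 6, 1, 5, 2, 3, 4
d = rank(s) − rank(t): -5, 4, -3, 4, 1, -1; Σd² = 68
ρ = 1 − 6Σd² / [n(n²−1)] = 1 − 6×68 / (6×35) = 1 − 408/210 ≈ -0.9429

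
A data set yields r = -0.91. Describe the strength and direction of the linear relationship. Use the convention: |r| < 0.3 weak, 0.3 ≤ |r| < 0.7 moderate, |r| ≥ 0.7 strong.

r = -0.91 < 0 so the relationship is negative.
|r| = 0.91, which falls in the strong range.

strong negative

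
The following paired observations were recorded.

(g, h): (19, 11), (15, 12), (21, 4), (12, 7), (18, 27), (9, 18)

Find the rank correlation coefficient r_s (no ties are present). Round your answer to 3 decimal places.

-0.429

Rank g: 5, 3, 6, 2, 4, 1
Rank h: 3, 4, 1, 2, 6, 5
d = rank(g) − rank(h): 2, -1, 5, 0, -2, -4; Σd² = 50
ρ = 1 − 6Σd² / [n(n²−1)] = 1 − 6×50 / (6×35) = 1 − 300/210 ≈ -0.429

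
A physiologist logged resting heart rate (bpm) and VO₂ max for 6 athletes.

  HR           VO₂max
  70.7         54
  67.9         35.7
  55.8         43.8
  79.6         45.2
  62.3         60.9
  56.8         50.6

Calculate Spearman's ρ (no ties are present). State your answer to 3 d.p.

0.086

Rank HR: 5, 4, 1, 6, 3, 2
Rank VO₂max: 5, 1, 2, 3, 6, 4
d = rank(HR) − rank(VO₂max): 0, 3, -1, 3, -3, -2; Σd² = 32
ρ = 1 − 6Σd² / [n(n²−1)] = 1 − 6×32 / (6×35) = 1 − 192/210 ≈ 0.086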